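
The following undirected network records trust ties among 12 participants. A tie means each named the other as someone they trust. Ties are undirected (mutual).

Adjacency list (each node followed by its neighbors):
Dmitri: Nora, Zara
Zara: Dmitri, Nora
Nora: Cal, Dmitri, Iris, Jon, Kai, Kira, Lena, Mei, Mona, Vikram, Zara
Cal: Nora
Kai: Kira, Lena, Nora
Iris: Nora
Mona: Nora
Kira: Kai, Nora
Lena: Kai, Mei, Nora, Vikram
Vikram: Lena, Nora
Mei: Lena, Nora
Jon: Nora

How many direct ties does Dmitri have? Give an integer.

2

Dmitri is directly tied to Nora and Zara. That is 2 neighbors, so the degree of Dmitri is 2.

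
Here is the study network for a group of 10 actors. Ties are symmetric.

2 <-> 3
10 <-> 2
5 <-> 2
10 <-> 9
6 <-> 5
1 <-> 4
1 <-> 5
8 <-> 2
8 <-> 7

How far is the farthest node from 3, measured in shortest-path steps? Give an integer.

Distances from 3: 1:3, 2:1, 4:4, 5:2, 6:3, 7:3, 8:2, 9:3, 10:2.
The largest is 4 (to 4), so the eccentricity of 3 is 4.

4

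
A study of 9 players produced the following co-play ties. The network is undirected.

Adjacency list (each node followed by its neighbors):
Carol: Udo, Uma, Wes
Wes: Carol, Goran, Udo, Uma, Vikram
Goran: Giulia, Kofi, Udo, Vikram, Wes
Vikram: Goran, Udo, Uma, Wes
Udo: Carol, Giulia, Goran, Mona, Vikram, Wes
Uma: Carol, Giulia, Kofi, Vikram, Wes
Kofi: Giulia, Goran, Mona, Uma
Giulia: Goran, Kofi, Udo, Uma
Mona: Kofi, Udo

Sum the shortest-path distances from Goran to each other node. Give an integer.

11

Distances from Goran: Carol:2, Giulia:1, Kofi:1, Mona:2, Udo:1, Uma:2, Vikram:1, Wes:1.
Sum = 2 + 1 + 1 + 2 + 1 + 2 + 1 + 1 = 11.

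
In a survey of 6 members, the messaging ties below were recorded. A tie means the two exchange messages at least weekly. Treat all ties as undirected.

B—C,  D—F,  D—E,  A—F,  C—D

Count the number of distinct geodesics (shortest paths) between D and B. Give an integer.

The shortest distance is 2, and the only length-2 path is D–C–B. So there is exactly 1 shortest path.

1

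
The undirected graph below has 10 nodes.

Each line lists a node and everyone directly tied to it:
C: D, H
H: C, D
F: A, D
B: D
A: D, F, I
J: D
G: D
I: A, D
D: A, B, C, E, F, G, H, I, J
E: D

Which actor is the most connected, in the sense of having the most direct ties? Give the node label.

D

Degrees — A:3, B:1, C:2, D:9, E:1, F:2, G:1, H:2, I:2, J:1.
The maximum is 9, attained only by D.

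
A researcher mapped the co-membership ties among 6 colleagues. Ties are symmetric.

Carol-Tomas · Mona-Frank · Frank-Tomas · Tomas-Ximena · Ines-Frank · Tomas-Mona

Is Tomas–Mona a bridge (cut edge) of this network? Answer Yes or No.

No

Even without that edge, Tomas still reaches Mona via Tomas – Frank – Mona, so the network stays connected. Not a bridge.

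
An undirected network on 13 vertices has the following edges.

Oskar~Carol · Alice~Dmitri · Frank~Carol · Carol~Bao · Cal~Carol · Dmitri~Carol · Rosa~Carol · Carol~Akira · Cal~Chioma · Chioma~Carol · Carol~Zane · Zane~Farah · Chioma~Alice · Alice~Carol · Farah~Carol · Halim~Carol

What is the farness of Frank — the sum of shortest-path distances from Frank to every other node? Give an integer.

Distances from Frank: Akira:2, Alice:2, Bao:2, Cal:2, Carol:1, Chioma:2, Dmitri:2, Farah:2, Halim:2, Oskar:2, Rosa:2, Zane:2.
Sum = 2 + 2 + 2 + 2 + 1 + 2 + 2 + 2 + 2 + 2 + 2 + 2 = 23.

23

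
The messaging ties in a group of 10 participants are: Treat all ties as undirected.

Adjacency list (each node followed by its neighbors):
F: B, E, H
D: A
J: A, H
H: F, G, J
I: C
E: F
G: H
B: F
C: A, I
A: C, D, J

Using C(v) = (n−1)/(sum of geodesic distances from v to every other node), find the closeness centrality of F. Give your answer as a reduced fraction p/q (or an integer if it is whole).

9/23

Distances from F: A:3, B:1, C:4, D:4, E:1, G:2, H:1, I:5, J:2. Sum = 23.
n = 10, so closeness = 9/23.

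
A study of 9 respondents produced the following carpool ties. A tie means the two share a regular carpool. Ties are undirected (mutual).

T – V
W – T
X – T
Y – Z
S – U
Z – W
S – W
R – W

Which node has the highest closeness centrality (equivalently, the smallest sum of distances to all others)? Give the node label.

W

Farness (sum of distances to all others) for each node — R:19, S:17, T:15, U:24, V:22, W:12, X:22, Y:24, Z:17.
The smallest farness is 12, for W, so W has the highest closeness.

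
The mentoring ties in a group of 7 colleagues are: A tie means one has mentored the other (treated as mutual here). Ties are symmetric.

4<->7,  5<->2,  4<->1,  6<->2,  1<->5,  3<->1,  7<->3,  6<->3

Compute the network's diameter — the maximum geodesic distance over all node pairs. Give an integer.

3

Eccentricity of each node (its greatest distance to any other): 1:2, 2:3, 3:2, 4:3, 5:3, 6:3, 7:3.
The maximum eccentricity is 3, realized for instance by the pair 4–2 via 4 – 1 – 5 – 2. So the diameter is 3.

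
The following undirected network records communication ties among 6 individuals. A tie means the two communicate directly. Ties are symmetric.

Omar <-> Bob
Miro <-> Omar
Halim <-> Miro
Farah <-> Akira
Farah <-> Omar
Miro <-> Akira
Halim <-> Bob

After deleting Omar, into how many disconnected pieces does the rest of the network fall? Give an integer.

1

Omar's neighbors (Bob, Farah, and Miro) remain reachable from one another through other ties, so the rest of the network stays in one piece.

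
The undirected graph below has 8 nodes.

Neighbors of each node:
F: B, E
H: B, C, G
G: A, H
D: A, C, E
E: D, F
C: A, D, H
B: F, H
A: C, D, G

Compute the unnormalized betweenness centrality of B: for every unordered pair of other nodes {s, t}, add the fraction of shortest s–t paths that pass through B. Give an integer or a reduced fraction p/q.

3

Pairs whose geodesics pass through B — F–C: 1/2; F–G: 1; F–H: 1; E–H: 1/2.
All other pairs contribute 0.
Summing the contributions gives betweenness(B) = 3.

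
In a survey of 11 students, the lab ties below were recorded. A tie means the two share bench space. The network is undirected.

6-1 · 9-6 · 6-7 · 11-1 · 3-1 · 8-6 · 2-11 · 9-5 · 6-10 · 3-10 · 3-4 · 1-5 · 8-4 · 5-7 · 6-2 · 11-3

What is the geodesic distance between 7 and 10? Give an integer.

One shortest route is 7 – 6 – 10, which uses 2 edges, and 7 and 10 are not directly tied, so nothing shorter exists. So d(7,10) = 2.

2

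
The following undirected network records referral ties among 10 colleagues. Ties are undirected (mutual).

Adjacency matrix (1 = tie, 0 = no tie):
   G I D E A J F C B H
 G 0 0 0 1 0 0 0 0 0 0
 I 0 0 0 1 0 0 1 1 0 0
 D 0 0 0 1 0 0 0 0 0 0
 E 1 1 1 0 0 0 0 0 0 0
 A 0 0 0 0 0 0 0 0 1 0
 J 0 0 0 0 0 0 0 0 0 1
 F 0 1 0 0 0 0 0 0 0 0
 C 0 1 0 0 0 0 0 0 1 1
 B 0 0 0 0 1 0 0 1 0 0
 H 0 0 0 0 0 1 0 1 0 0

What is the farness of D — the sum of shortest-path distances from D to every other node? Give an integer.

Distances from D: A:5, B:4, C:3, E:1, F:3, G:2, H:4, I:2, J:5.
Sum = 5 + 4 + 3 + 1 + 3 + 2 + 4 + 2 + 5 = 29.

29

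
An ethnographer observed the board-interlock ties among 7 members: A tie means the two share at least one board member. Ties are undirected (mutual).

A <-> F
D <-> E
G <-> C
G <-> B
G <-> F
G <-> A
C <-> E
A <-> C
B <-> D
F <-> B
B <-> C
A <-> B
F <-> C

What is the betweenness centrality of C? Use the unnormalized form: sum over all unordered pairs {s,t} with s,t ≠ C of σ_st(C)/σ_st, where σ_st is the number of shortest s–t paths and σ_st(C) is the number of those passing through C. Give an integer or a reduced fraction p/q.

7/2

Pairs whose geodesics pass through C — F–E: 1; B–E: 1/2; G–E: 1; A–E: 1.
All other pairs contribute 0.
Summing the contributions gives betweenness(C) = 7/2.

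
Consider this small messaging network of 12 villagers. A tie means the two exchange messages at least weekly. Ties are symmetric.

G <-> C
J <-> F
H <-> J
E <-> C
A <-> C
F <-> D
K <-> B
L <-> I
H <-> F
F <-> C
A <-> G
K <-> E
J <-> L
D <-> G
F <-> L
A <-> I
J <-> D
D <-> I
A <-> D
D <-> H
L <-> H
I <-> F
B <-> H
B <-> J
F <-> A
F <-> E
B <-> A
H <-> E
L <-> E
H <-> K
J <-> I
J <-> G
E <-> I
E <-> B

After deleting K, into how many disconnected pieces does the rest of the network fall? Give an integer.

1

K's neighbors (B, E, and H) remain reachable from one another through other ties, so the rest of the network stays in one piece.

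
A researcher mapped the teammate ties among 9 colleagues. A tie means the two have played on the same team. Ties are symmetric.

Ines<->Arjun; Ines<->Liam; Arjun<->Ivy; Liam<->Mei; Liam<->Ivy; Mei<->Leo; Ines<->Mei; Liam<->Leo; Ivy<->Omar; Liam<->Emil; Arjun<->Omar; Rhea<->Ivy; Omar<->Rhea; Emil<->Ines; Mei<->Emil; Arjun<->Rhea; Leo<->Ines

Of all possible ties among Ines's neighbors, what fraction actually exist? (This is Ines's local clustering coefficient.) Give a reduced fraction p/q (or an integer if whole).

Ines's neighbors: Arjun, Emil, Leo, Liam, and Mei (k = 5).
Possible neighbor pairs: C(5,2) = 10. Edges among them: Emil–Liam, Emil–Mei, Leo–Liam, Leo–Mei, Liam–Mei → e = 5.
Clustering(Ines) = 5/10 = 1/2.

1/2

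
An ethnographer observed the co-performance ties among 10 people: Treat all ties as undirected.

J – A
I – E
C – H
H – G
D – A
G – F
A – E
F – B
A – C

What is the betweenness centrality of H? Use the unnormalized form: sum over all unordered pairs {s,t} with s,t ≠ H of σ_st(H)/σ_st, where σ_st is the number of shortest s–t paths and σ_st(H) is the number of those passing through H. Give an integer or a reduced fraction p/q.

Pairs whose geodesics pass through H — B–E: 1; B–A: 1; B–C: 1; B–I: 1; B–D: 1; B–J: 1; E–G: 1; E–F: 1; A–G: 1; A–F: 1; C–G: 1; C–F: 1; G–I: 1; G–D: 1 … (+4 more pairs).
All other pairs contribute 0.
Summing the contributions gives betweenness(H) = 18.

18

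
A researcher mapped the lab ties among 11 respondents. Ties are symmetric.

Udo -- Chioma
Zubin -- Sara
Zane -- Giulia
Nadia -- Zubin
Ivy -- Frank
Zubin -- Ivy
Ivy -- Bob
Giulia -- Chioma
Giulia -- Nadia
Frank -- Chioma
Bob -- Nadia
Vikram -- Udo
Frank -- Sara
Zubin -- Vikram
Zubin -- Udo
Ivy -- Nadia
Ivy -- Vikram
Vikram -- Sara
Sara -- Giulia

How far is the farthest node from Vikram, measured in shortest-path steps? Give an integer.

3

Distances from Vikram: Bob:2, Chioma:2, Frank:2, Giulia:2, Ivy:1, Nadia:2, Sara:1, Udo:1, Zane:3, Zubin:1.
The largest is 3 (to Zane), so the eccentricity of Vikram is 3.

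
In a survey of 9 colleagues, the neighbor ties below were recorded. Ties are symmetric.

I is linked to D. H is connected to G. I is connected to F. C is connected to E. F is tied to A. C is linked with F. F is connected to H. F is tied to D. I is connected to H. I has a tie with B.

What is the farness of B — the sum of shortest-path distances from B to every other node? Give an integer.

Distances from B: A:3, C:3, D:2, E:4, F:2, G:3, H:2, I:1.
Sum = 3 + 3 + 2 + 4 + 2 + 3 + 2 + 1 = 20.

20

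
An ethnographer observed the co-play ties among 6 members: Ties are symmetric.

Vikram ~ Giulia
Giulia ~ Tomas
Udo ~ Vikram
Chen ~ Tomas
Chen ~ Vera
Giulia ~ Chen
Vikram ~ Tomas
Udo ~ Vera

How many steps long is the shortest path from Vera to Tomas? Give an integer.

2

One shortest route is Vera – Chen – Tomas, which uses 2 edges, and Vera and Tomas are not directly tied, so nothing shorter exists. So d(Vera,Tomas) = 2.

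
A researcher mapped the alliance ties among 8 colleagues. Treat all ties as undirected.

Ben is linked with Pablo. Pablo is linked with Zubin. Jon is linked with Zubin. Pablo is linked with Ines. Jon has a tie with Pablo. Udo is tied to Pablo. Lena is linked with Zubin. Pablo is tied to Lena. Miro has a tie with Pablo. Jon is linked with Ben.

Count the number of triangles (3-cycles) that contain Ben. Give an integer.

1

Ben's neighbors: Jon and Pablo.
Neighbor pairs that are themselves tied: Ben–Jon–Pablo. Each forms one triangle with Ben, for 1 in total.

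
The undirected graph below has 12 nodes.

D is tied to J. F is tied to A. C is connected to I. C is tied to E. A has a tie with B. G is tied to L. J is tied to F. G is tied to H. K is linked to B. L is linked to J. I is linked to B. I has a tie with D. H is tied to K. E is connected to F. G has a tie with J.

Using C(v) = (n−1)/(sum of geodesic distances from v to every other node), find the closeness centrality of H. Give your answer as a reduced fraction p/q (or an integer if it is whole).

Distances from H: A:3, B:2, C:4, D:3, E:4, F:3, G:1, I:3, J:2, K:1, L:2. Sum = 28.
n = 12, so closeness = 11/28.

11/28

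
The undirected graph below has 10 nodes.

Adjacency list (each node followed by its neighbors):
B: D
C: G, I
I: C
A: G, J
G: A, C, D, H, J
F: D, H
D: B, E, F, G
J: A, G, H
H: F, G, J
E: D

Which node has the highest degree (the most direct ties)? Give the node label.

G

Degrees — A:2, B:1, C:2, D:4, E:1, F:2, G:5, H:3, I:1, J:3.
The maximum is 5, attained only by G.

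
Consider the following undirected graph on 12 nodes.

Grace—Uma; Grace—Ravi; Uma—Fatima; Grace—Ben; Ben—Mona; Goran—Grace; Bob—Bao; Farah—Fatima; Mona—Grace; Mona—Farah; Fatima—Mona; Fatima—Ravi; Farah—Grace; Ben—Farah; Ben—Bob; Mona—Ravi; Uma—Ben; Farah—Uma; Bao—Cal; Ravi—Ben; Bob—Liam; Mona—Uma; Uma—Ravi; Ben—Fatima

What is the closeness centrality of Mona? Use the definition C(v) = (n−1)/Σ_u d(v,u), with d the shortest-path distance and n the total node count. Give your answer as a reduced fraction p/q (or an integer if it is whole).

Distances from Mona: Bao:3, Ben:1, Bob:2, Cal:4, Farah:1, Fatima:1, Goran:2, Grace:1, Liam:3, Ravi:1, Uma:1. Sum = 20.
n = 12, so closeness = 11/20.

11/20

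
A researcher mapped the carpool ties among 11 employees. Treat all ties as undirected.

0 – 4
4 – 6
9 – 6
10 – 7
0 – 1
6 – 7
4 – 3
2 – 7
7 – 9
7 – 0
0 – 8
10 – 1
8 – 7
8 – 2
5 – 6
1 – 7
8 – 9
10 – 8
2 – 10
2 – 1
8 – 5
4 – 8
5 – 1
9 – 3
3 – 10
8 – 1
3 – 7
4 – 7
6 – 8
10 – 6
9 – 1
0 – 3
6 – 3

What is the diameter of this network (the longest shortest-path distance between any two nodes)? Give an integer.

Eccentricity of each node (its greatest distance to any other): 0:2, 1:2, 2:2, 3:2, 4:2, 5:2, 6:2, 7:2, 8:2, 9:2, 10:2.
The maximum eccentricity is 2, realized for instance by the pair 4–1 via 4 – 8 – 1. So the diameter is 2.

2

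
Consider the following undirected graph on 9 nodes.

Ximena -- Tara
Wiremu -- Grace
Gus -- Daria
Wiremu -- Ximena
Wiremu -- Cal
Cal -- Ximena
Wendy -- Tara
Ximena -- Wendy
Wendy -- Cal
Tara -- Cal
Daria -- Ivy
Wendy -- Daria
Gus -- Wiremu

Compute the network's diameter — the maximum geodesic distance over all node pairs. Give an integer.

4

Eccentricity of each node (its greatest distance to any other): Cal:3, Daria:3, Grace:4, Gus:3, Ivy:4, Tara:3, Wendy:3, Wiremu:3, Ximena:3.
The maximum eccentricity is 4, realized for instance by the pair Grace–Ivy via Grace – Wiremu – Gus – Daria – Ivy. So the diameter is 4.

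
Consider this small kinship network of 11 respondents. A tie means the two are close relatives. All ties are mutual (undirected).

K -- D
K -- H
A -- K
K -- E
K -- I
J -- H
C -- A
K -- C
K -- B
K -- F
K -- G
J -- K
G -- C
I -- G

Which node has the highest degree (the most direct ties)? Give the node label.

Degrees — A:2, B:1, C:3, D:1, E:1, F:1, G:3, H:2, I:2, J:2, K:10.
The maximum is 10, attained only by K.

K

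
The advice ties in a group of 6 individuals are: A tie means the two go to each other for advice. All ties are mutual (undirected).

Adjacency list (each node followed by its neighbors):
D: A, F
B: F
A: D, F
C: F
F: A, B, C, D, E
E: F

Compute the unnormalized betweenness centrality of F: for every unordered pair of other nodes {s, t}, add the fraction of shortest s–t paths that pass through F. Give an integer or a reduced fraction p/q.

Pairs whose geodesics pass through F — A–C: 1; A–E: 1; A–B: 1; C–E: 1; C–D: 1; C–B: 1; E–D: 1; E–B: 1; D–B: 1.
All other pairs contribute 0.
Summing the contributions gives betweenness(F) = 9.

9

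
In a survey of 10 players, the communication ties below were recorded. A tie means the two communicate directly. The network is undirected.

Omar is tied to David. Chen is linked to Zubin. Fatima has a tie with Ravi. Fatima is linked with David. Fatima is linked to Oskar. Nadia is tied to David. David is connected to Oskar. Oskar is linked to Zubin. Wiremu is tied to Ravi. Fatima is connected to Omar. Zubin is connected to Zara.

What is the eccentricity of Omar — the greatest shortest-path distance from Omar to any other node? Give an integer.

4

Distances from Omar: Chen:4, David:1, Fatima:1, Nadia:2, Oskar:2, Ravi:2, Wiremu:3, Zara:4, Zubin:3.
The largest is 4 (to Chen and Zara), so the eccentricity of Omar is 4.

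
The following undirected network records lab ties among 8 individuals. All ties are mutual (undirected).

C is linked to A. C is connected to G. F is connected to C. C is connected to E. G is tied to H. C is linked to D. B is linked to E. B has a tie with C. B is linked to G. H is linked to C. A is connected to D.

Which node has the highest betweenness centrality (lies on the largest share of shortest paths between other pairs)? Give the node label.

Unnormalized betweenness of each node: A:0, B:1/2, C:16, D:0, E:0, F:0, G:1/2, H:0.
C has the largest value, 16, making it the main broker — the node through which the most shortest paths run.

C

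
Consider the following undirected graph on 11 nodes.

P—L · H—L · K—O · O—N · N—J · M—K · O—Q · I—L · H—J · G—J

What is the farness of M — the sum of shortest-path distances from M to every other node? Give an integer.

Distances from M: G:5, H:5, I:7, J:4, K:1, L:6, N:3, O:2, P:7, Q:3.
Sum = 5 + 5 + 7 + 4 + 1 + 6 + 3 + 2 + 7 + 3 = 43.

43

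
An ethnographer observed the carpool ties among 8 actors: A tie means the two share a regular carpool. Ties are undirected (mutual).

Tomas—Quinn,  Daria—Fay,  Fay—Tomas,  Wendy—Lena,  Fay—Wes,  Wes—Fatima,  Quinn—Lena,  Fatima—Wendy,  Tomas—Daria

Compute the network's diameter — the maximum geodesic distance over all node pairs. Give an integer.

Eccentricity of each node (its greatest distance to any other): Daria:4, Fatima:3, Fay:3, Lena:3, Quinn:3, Tomas:3, Wendy:4, Wes:3.
The maximum eccentricity is 4, realized for instance by the pair Wendy–Daria via Wendy – Lena – Quinn – Tomas – Daria. So the diameter is 4.

4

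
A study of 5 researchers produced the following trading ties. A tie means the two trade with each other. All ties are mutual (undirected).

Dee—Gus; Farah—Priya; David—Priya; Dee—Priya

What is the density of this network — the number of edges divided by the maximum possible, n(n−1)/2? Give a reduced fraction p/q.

2/5

There are 4 edges and 5 nodes, so the maximum possible is C(5,2) = 10.
Density = 4/10 = 2/5.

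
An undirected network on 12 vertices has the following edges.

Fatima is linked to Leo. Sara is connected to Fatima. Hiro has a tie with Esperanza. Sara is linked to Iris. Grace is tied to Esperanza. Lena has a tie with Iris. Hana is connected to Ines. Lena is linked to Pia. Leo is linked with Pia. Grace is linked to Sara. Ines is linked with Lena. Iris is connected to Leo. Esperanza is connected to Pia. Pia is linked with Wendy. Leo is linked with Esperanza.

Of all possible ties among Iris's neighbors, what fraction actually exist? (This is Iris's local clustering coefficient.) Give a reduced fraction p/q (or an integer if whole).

0

Iris's neighbors: Lena, Leo, and Sara (k = 3).
Possible neighbor pairs: C(3,2) = 3. Edges among them: none → e = 0.
Clustering(Iris) = 0/3 = 0.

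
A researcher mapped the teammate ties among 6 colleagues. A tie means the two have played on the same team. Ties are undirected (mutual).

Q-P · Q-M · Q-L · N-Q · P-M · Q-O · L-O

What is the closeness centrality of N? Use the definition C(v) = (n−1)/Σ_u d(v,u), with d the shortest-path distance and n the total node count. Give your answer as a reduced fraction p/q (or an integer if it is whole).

5/9

Distances from N: L:2, M:2, O:2, P:2, Q:1. Sum = 9.
n = 6, so closeness = 5/9.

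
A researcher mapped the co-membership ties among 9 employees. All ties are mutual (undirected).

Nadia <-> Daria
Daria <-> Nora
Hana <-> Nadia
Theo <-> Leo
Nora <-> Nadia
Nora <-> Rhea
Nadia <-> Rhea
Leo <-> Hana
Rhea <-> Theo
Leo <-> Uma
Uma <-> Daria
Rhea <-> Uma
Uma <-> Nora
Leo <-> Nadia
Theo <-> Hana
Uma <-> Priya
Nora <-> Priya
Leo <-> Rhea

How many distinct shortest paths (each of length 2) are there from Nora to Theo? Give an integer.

The shortest distance is 2, and the only length-2 path is Nora–Rhea–Theo. So there is exactly 1 shortest path.

1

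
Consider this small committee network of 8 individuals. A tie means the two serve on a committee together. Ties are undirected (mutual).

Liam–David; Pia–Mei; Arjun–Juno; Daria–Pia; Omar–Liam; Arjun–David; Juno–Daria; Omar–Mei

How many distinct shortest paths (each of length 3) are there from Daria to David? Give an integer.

The shortest distance is 3, and the only length-3 path is Daria–Juno–Arjun–David. So there is exactly 1 shortest path.

1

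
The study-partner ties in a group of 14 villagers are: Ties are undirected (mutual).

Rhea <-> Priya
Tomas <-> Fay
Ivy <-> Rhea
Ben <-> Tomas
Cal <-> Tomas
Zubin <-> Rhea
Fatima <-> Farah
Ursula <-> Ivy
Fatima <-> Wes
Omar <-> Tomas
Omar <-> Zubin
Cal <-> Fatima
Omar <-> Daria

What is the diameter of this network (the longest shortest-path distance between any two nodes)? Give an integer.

8

Eccentricity of each node (its greatest distance to any other): Ben:6, Cal:6, Daria:5, Farah:8, Fatima:7, Fay:6, Ivy:7, Omar:4, Priya:7, Rhea:6, Tomas:5, Ursula:8, Wes:8, Zubin:5.
The maximum eccentricity is 8, realized for instance by the pair Farah–Ursula via Farah – Fatima – Cal – Tomas – Omar – Zubin – Rhea – Ivy – Ursula. So the diameter is 8.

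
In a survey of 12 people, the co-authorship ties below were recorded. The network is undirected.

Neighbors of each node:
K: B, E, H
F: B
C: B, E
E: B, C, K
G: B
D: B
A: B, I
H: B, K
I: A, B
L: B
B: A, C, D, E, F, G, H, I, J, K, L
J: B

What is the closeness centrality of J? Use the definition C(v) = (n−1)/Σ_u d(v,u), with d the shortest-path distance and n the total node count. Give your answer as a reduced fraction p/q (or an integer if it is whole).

Distances from J: A:2, B:1, C:2, D:2, E:2, F:2, G:2, H:2, I:2, K:2, L:2. Sum = 21.
n = 12, so closeness = 11/21.

11/21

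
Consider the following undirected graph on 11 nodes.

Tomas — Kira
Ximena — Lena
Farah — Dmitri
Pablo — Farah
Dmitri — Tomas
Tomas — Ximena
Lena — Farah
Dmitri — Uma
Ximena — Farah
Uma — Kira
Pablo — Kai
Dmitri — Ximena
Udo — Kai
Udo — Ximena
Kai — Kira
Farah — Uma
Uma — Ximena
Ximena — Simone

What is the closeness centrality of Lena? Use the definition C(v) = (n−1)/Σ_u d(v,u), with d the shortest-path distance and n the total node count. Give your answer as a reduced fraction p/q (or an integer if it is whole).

1/2

Distances from Lena: Dmitri:2, Farah:1, Kai:3, Kira:3, Pablo:2, Simone:2, Tomas:2, Udo:2, Uma:2, Ximena:1. Sum = 20.
n = 11, so closeness = 10/20 = 1/2.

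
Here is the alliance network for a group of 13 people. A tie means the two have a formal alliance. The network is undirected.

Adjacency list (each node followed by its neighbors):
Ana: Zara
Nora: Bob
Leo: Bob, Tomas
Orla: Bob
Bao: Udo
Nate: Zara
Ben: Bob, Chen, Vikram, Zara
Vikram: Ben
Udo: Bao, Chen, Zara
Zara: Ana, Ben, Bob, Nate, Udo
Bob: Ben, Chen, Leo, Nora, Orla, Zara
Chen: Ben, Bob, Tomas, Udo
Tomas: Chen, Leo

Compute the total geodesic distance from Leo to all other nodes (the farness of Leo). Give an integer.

28

Distances from Leo: Ana:3, Bao:4, Ben:2, Bob:1, Chen:2, Nate:3, Nora:2, Orla:2, Tomas:1, Udo:3, Vikram:3, Zara:2.
Sum = 3 + 4 + 2 + 1 + 2 + 3 + 2 + 2 + 1 + 3 + 3 + 2 = 28.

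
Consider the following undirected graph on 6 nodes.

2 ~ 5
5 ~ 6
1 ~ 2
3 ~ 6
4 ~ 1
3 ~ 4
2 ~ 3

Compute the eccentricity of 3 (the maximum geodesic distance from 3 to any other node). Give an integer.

2

Distances from 3: 1:2, 2:1, 4:1, 5:2, 6:1.
The largest is 2 (to 1 and 5), so the eccentricity of 3 is 2.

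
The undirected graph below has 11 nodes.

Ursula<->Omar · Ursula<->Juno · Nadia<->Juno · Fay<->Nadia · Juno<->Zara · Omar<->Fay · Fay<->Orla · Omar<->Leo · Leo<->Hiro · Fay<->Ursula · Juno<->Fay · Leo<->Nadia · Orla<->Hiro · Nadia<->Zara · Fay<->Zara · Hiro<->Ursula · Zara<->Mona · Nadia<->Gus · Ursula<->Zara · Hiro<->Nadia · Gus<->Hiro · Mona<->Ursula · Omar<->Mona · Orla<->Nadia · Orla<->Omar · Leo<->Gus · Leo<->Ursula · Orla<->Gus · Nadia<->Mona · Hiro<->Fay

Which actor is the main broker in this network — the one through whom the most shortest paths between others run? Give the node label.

Nadia

Unnormalized betweenness of each node: Fay:7/2, Gus:1/4, Hiro:11/6, Juno:1/6, Leo:5/3, Mona:3/4, Nadia:101/12, Omar:23/12, Orla:4/3, Ursula:53/12, Zara:3/4.
Nadia has the largest value, 101/12, making it the main broker — the node through which the most shortest paths run.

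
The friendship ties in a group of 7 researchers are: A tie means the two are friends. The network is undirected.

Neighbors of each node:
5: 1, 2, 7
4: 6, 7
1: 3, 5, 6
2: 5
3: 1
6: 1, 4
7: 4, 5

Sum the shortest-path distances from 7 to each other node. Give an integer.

11

Distances from 7: 1:2, 2:2, 3:3, 4:1, 5:1, 6:2.
Sum = 2 + 2 + 3 + 1 + 1 + 2 = 11.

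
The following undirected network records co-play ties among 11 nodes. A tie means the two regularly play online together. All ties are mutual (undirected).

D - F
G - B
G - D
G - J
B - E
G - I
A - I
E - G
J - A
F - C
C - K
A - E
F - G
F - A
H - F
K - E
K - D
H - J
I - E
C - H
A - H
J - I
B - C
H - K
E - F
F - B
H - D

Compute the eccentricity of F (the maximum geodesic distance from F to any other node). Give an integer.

2

Distances from F: A:1, B:1, C:1, D:1, E:1, G:1, H:1, I:2, J:2, K:2.
The largest is 2 (to K, I, and J), so the eccentricity of F is 2.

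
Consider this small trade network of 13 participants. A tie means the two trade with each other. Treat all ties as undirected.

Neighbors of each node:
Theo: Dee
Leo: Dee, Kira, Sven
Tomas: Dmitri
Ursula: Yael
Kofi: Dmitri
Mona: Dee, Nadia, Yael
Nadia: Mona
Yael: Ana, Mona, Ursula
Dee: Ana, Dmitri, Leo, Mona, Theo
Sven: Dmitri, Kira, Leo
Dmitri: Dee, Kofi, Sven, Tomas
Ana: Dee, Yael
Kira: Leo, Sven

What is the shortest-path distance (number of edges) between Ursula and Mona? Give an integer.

2

One shortest route is Ursula – Yael – Mona, which uses 2 edges, and Ursula and Mona are not directly tied, so nothing shorter exists. So d(Ursula,Mona) = 2.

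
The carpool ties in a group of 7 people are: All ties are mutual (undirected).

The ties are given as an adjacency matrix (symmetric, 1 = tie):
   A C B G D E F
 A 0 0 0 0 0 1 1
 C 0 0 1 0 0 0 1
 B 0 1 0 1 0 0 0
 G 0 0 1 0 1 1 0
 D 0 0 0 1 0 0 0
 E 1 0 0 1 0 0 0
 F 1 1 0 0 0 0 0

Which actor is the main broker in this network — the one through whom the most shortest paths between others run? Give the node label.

Unnormalized betweenness of each node: A:5/2, B:7/2, C:5/2, D:0, E:7/2, F:2, G:7.
G has the largest value, 7, making it the main broker — the node through which the most shortest paths run.

G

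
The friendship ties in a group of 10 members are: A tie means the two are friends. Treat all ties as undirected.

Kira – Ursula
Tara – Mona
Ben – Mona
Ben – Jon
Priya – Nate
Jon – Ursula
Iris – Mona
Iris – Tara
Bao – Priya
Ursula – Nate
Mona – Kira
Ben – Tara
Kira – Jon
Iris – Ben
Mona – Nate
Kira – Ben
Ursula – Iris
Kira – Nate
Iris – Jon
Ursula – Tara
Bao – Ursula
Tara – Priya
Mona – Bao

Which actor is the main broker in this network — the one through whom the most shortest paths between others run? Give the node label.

Ursula

Unnormalized betweenness of each node: Bao:31/30, Ben:17/12, Iris:77/60, Jon:1/2, Kira:39/20, Mona:55/12, Nate:11/5, Priya:1, Tara:217/60, Ursula:65/12.
Ursula has the largest value, 65/12, making it the main broker — the node through which the most shortest paths run.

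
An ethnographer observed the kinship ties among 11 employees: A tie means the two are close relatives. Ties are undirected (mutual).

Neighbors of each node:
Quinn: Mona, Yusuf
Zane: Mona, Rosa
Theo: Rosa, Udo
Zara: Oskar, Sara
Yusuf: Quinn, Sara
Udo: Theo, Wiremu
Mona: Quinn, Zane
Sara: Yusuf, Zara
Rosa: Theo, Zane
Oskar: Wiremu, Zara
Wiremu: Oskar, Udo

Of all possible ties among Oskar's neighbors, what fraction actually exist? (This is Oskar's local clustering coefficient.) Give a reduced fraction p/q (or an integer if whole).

0

Oskar's neighbors: Wiremu and Zara (k = 2).
Possible neighbor pairs: C(2,2) = 1. Edges among them: none → e = 0.
Clustering(Oskar) = 0/1.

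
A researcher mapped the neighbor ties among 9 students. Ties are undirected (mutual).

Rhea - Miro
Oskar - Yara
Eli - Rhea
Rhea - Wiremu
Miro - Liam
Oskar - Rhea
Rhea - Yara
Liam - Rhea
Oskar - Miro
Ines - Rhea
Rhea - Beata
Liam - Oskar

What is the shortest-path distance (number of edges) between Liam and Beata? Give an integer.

2

One shortest route is Liam – Rhea – Beata, which uses 2 edges, and Liam and Beata are not directly tied, so nothing shorter exists. So d(Liam,Beata) = 2.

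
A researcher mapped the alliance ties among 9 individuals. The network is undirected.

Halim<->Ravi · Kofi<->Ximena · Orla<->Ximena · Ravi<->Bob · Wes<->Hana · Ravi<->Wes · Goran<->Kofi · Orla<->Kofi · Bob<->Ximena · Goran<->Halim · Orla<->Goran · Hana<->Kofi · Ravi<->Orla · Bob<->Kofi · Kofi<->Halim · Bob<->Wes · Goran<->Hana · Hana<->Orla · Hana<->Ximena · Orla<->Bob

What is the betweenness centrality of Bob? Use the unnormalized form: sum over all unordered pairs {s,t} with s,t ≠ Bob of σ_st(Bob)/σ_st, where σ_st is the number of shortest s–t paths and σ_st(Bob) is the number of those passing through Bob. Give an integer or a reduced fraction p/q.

Pairs whose geodesics pass through Bob — Ravi–Ximena: 1/2; Ravi–Kofi: 1/3; Orla–Wes: 1/3; Ximena–Wes: 1/2; Wes–Kofi: 1/2.
All other pairs contribute 0.
Summing the contributions gives betweenness(Bob) = 13/6.

13/6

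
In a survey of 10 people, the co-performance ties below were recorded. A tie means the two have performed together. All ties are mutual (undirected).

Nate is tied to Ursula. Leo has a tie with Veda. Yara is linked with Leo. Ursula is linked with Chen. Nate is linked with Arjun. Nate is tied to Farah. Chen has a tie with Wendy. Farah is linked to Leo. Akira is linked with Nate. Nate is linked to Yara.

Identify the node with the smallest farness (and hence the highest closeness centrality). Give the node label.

Nate

Farness (sum of distances to all others) for each node — Akira:23, Arjun:23, Chen:25, Farah:19, Leo:23, Nate:15, Ursula:19, Veda:31, Wendy:33, Yara:19.
The smallest farness is 15, for Nate, so Nate has the highest closeness.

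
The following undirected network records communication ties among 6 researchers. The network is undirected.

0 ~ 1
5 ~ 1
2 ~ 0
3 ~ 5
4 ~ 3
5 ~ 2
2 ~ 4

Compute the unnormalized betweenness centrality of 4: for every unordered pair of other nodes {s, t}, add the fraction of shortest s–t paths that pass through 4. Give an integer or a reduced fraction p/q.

5/6

Pairs whose geodesics pass through 4 — 3–0: 1/3; 3–2: 1/2.
All other pairs contribute 0.
Summing the contributions gives betweenness(4) = 5/6.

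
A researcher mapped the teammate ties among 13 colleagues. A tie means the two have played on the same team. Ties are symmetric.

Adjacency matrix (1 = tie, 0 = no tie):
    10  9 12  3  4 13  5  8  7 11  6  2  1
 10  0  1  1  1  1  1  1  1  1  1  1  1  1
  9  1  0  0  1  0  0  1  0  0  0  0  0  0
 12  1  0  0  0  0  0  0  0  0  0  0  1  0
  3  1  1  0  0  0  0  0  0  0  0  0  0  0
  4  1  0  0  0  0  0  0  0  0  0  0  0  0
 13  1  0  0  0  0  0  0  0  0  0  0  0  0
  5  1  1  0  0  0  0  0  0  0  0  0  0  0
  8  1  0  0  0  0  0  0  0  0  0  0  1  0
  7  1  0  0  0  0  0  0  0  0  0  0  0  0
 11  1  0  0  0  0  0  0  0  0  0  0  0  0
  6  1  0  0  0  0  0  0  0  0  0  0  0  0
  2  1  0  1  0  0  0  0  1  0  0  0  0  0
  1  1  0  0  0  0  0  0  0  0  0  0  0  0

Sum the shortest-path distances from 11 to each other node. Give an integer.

Distances from 11: 1:2, 2:2, 3:2, 4:2, 5:2, 6:2, 7:2, 8:2, 9:2, 10:1, 12:2, 13:2.
Sum = 2 + 2 + 2 + 2 + 2 + 2 + 2 + 2 + 2 + 1 + 2 + 2 = 23.

23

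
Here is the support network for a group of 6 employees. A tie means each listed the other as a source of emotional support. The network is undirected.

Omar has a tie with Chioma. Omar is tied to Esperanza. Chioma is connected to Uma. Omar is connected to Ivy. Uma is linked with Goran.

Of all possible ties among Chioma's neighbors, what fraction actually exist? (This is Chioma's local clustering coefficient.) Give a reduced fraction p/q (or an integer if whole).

Chioma's neighbors: Omar and Uma (k = 2).
Possible neighbor pairs: C(2,2) = 1. Edges among them: none → e = 0.
Clustering(Chioma) = 0/1.

0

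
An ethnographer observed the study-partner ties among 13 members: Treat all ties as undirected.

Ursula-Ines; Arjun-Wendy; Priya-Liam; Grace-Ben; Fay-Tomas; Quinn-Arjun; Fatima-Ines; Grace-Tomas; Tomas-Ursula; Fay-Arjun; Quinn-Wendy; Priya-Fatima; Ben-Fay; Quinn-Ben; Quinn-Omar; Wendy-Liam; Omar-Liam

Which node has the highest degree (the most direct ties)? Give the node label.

Degrees — Arjun:3, Ben:3, Fatima:2, Fay:3, Grace:2, Ines:2, Liam:3, Omar:2, Priya:2, Quinn:4, Tomas:3, Ursula:2, Wendy:3.
The maximum is 4, attained only by Quinn.

Quinn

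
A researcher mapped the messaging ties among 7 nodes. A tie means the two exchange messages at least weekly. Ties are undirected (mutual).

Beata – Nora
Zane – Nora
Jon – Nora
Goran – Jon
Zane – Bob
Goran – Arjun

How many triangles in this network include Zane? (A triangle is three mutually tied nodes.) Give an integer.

Zane's neighbors are Bob and Nora, but none of them are tied to each other, so no triangle contains Zane.

0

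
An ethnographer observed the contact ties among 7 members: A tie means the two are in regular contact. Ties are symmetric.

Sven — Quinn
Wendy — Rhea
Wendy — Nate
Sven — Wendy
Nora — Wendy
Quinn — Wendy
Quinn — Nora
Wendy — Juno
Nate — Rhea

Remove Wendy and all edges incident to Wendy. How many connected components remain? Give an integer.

3

Without Wendy, the remaining ties split the others into: {Nora, Quinn, Sven}; {Nate, Rhea}; {Juno}.
That's 3 separate components.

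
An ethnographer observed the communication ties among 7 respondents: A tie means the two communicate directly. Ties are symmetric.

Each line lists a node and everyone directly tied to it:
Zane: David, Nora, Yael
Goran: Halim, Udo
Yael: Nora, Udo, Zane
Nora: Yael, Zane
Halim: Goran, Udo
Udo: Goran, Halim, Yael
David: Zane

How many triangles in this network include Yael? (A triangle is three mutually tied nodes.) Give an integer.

1

Yael's neighbors: Nora, Udo, and Zane.
Neighbor pairs that are themselves tied: Yael–Nora–Zane. Each forms one triangle with Yael, for 1 in total.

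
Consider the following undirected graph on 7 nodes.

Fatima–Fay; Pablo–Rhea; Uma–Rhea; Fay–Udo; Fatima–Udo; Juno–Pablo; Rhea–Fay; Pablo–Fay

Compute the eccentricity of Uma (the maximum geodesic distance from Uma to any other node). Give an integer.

Distances from Uma: Fatima:3, Fay:2, Juno:3, Pablo:2, Rhea:1, Udo:3.
The largest is 3 (to Juno, Fatima, and Udo), so the eccentricity of Uma is 3.

3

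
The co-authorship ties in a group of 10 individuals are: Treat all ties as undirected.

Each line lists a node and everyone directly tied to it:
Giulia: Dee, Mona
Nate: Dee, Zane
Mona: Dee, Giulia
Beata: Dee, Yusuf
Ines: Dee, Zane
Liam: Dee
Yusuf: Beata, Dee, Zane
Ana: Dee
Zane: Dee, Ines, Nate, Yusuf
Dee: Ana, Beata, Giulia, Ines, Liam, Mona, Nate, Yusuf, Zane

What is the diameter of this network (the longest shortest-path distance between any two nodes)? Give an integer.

2

Eccentricity of each node (its greatest distance to any other): Ana:2, Beata:2, Dee:1, Giulia:2, Ines:2, Liam:2, Mona:2, Nate:2, Yusuf:2, Zane:2.
The maximum eccentricity is 2, realized for instance by the pair Liam–Yusuf via Liam – Dee – Yusuf. So the diameter is 2.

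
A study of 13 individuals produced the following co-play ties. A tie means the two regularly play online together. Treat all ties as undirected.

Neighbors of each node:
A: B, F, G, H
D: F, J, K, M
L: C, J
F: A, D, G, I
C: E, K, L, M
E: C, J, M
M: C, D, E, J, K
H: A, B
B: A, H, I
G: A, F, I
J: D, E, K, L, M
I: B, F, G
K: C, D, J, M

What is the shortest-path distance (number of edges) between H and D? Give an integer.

3

One shortest route is H – A – F – D, which uses 3 edges, and at distance 2 from H we only reach {F, G, I}, which does not include D. So d(H,D) = 3.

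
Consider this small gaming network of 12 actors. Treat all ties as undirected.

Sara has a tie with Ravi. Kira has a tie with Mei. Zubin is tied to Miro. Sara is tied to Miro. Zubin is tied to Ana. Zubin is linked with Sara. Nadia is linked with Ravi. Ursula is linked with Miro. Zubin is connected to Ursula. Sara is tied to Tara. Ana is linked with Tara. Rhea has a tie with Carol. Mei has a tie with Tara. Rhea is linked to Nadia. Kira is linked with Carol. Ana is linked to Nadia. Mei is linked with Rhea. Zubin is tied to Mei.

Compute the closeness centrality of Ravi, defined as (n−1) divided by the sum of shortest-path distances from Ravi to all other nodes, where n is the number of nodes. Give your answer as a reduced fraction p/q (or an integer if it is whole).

Distances from Ravi: Ana:2, Carol:3, Kira:4, Mei:3, Miro:2, Nadia:1, Rhea:2, Sara:1, Tara:2, Ursula:3, Zubin:2. Sum = 25.
n = 12, so closeness = 11/25.

11/25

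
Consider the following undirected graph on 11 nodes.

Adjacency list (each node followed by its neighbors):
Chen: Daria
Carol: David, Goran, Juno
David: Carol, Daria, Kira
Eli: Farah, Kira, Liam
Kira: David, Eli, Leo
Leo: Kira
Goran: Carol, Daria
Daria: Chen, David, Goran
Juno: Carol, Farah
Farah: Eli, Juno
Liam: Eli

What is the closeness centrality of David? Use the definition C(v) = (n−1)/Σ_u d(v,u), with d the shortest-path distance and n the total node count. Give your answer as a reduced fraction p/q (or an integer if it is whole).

10/19

Distances from David: Carol:1, Chen:2, Daria:1, Eli:2, Farah:3, Goran:2, Juno:2, Kira:1, Leo:2, Liam:3. Sum = 19.
n = 11, so closeness = 10/19.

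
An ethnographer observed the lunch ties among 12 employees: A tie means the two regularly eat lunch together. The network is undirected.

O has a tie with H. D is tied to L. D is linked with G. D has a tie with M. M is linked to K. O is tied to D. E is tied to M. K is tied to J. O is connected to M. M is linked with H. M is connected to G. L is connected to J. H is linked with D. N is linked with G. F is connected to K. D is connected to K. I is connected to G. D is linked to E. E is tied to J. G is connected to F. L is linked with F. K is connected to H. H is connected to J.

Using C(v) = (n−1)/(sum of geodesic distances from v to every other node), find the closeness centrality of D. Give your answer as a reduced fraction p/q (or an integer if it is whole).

11/15

Distances from D: E:1, F:2, G:1, H:1, I:2, J:2, K:1, L:1, M:1, N:2, O:1. Sum = 15.
n = 12, so closeness = 11/15.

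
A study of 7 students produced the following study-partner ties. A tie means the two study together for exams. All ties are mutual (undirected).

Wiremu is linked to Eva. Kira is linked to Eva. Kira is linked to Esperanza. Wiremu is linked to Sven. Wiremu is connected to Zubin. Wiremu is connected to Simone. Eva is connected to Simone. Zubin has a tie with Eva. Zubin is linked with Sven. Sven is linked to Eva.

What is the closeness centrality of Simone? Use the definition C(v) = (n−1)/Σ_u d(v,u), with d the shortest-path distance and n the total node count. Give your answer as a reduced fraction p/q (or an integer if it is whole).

Distances from Simone: Esperanza:3, Eva:1, Kira:2, Sven:2, Wiremu:1, Zubin:2. Sum = 11.
n = 7, so closeness = 6/11.

6/11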